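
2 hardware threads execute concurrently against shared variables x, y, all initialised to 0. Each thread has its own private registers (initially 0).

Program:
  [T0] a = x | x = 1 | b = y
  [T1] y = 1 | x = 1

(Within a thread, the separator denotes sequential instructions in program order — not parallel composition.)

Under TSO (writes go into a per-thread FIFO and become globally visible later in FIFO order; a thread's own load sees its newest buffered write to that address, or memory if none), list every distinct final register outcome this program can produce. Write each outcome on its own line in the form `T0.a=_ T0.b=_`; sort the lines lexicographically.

outcome vector order: (T0.a,T0.b)
|TSO outcomes| = 3

T0.a=0 T0.b=0
T0.a=0 T0.b=1
T0.a=1 T0.b=1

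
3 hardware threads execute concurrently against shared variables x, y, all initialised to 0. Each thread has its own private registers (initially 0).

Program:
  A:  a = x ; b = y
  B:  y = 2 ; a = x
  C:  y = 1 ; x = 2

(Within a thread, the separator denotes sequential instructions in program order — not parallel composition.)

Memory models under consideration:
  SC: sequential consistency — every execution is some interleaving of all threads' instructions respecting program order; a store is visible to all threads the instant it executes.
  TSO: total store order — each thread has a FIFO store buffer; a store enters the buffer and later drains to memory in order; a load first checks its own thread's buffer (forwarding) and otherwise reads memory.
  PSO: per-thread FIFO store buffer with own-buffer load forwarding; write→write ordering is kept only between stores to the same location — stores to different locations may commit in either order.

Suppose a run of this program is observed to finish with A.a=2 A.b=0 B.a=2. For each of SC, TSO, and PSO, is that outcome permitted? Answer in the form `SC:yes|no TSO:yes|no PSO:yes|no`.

SC:no TSO:no PSO:yes

outcome vector order: (A.a,A.b,B.a)
under SC → (0,0,0); (0,0,2); (0,1,0); (0,1,2); (0,2,0); (0,2,2); (2,1,0); (2,1,2); (2,2,0); (2,2,2)
under TSO → (0,0,0); (0,0,2); (0,1,0); (0,1,2); (0,2,0); (0,2,2); (2,1,0); (2,1,2); (2,2,0); (2,2,2)
under PSO → (0,0,0); (0,0,2); (0,1,0); (0,1,2); (0,2,0); (0,2,2); (2,0,0); (2,0,2); (2,1,0); (2,1,2); (2,2,0); (2,2,2)
target (2,0,2) ∈ {PSO}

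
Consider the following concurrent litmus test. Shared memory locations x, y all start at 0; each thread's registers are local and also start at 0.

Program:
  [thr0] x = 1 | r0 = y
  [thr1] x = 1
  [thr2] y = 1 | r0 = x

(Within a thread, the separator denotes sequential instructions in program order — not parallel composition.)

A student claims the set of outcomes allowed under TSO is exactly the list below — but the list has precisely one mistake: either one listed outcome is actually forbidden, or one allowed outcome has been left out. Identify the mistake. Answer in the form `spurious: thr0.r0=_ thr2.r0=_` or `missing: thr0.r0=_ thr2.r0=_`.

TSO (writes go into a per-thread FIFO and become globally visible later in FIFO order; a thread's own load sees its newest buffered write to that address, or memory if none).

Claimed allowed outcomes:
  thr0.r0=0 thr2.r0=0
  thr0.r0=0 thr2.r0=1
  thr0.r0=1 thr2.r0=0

missing: thr0.r0=1 thr2.r0=1

outcome vector order: (thr0.r0,thr2.r0)
under TSO → <0 0>, <0 1>, <1 0>, <1 1>
TSO∖claimed = {<1 1>}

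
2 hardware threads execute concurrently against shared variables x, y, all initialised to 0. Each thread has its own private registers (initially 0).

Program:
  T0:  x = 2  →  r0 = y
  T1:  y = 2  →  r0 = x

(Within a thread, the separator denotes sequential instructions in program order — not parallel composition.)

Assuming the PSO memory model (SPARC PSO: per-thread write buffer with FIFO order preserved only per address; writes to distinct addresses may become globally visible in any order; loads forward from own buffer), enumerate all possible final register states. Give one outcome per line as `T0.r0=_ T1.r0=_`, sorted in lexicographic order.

outcome vector order: (T0.r0,T1.r0)
|PSO outcomes| = 4

T0.r0=0 T1.r0=0
T0.r0=0 T1.r0=2
T0.r0=2 T1.r0=0
T0.r0=2 T1.r0=2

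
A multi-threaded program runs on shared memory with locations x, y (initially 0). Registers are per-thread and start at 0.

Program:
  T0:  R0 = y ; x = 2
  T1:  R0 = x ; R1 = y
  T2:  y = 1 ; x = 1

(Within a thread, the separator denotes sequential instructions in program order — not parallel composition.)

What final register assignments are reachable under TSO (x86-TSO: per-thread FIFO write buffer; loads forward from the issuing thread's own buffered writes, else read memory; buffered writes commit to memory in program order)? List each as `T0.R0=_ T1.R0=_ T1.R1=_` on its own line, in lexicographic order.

outcome vector order: (T0.R0,T1.R0,T1.R1)
|TSO outcomes| = 9

T0.R0=0 T1.R0=0 T1.R1=0
T0.R0=0 T1.R0=0 T1.R1=1
T0.R0=0 T1.R0=1 T1.R1=1
T0.R0=0 T1.R0=2 T1.R1=0
T0.R0=0 T1.R0=2 T1.R1=1
T0.R0=1 T1.R0=0 T1.R1=0
T0.R0=1 T1.R0=0 T1.R1=1
T0.R0=1 T1.R0=1 T1.R1=1
T0.R0=1 T1.R0=2 T1.R1=1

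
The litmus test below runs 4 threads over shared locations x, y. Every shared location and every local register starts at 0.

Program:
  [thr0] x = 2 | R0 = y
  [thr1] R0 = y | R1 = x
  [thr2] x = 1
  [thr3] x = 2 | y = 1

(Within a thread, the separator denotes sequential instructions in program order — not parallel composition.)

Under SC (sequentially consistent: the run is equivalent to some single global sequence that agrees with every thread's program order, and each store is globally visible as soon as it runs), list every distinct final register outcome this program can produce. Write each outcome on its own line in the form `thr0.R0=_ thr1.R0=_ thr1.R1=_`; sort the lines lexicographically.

thr0.R0=0 thr1.R0=0 thr1.R1=0
thr0.R0=0 thr1.R0=0 thr1.R1=1
thr0.R0=0 thr1.R0=0 thr1.R1=2
thr0.R0=0 thr1.R0=1 thr1.R1=1
thr0.R0=0 thr1.R0=1 thr1.R1=2
thr0.R0=1 thr1.R0=0 thr1.R1=0
thr0.R0=1 thr1.R0=0 thr1.R1=1
thr0.R0=1 thr1.R0=0 thr1.R1=2
thr0.R0=1 thr1.R0=1 thr1.R1=1
thr0.R0=1 thr1.R0=1 thr1.R1=2

outcome vector order: (thr0.R0,thr1.R0,thr1.R1)
|SC outcomes| = 10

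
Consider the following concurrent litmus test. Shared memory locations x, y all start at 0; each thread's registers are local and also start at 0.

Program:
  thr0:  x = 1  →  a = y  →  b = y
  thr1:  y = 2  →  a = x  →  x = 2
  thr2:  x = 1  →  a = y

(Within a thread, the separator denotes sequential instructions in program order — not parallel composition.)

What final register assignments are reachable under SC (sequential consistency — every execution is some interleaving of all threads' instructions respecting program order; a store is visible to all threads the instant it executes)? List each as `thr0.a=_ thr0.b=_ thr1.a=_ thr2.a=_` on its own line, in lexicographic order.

outcome vector order: (thr0.a,thr0.b,thr1.a,thr2.a)
|SC outcomes| = 7

thr0.a=0 thr0.b=0 thr1.a=1 thr2.a=0
thr0.a=0 thr0.b=0 thr1.a=1 thr2.a=2
thr0.a=0 thr0.b=2 thr1.a=1 thr2.a=0
thr0.a=0 thr0.b=2 thr1.a=1 thr2.a=2
thr0.a=2 thr0.b=2 thr1.a=0 thr2.a=2
thr0.a=2 thr0.b=2 thr1.a=1 thr2.a=0
thr0.a=2 thr0.b=2 thr1.a=1 thr2.a=2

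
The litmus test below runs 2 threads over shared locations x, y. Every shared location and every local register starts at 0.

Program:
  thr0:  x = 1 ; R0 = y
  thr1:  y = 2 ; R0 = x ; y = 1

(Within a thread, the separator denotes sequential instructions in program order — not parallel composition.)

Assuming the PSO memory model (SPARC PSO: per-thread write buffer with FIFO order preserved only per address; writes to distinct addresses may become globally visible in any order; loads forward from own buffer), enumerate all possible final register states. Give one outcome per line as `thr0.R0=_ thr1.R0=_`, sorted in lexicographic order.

outcome vector order: (thr0.R0,thr1.R0)
|PSO outcomes| = 6

thr0.R0=0 thr1.R0=0
thr0.R0=0 thr1.R0=1
thr0.R0=1 thr1.R0=0
thr0.R0=1 thr1.R0=1
thr0.R0=2 thr1.R0=0
thr0.R0=2 thr1.R0=1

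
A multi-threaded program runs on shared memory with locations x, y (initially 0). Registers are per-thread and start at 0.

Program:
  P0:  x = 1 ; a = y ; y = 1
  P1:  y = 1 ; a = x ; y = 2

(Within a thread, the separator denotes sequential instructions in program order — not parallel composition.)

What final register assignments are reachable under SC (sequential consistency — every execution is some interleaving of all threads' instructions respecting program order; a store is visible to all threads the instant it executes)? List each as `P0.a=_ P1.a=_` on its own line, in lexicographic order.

P0.a=0 P1.a=1
P0.a=1 P1.a=0
P0.a=1 P1.a=1
P0.a=2 P1.a=0
P0.a=2 P1.a=1

outcome vector order: (P0.a,P1.a)
|SC outcomes| = 5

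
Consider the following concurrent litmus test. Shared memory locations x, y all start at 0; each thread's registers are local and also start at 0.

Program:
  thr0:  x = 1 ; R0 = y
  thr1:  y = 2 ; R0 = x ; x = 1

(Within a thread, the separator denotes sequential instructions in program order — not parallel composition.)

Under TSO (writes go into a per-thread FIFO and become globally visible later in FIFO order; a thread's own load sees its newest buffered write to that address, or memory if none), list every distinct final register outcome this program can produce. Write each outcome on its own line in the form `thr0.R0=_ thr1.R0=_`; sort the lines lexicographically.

thr0.R0=0 thr1.R0=0
thr0.R0=0 thr1.R0=1
thr0.R0=2 thr1.R0=0
thr0.R0=2 thr1.R0=1

outcome vector order: (thr0.R0,thr1.R0)
|TSO outcomes| = 4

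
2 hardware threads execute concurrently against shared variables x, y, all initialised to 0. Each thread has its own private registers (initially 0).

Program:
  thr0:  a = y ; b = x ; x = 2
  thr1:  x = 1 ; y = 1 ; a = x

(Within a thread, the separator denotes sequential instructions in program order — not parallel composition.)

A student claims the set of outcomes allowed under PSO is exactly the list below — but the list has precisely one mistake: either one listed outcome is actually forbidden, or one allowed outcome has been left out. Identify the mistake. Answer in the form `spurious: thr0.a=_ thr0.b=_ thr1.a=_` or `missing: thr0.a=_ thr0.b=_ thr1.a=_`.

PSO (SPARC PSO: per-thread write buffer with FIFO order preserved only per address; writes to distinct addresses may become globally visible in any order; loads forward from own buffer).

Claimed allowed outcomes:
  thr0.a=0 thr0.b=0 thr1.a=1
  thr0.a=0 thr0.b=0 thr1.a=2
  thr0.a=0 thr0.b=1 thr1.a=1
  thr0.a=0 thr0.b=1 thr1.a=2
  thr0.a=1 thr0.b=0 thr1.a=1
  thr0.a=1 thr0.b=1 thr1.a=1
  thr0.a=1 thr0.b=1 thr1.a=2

outcome vector order: (thr0.a,thr0.b,thr1.a)
[PSO] allowed = {001; 002; 011; 012; 101; 102; 111; 112}
PSO∖claimed = {102}

missing: thr0.a=1 thr0.b=0 thr1.a=2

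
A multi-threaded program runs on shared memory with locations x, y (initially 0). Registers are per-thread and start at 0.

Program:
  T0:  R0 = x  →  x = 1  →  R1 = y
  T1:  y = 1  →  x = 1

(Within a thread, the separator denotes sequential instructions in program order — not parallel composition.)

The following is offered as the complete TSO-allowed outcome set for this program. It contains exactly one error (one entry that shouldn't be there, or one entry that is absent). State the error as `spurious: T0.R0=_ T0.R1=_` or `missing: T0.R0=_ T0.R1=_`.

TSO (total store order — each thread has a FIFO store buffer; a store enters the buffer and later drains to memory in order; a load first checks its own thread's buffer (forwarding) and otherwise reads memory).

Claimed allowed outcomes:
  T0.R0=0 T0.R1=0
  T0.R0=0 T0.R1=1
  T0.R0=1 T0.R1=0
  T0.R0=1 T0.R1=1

outcome vector order: (T0.R0,T0.R1)
[TSO] allowed = {<0 0>; <0 1>; <1 1>}
claimed∖TSO = {<1 0>}

spurious: T0.R0=1 T0.R1=0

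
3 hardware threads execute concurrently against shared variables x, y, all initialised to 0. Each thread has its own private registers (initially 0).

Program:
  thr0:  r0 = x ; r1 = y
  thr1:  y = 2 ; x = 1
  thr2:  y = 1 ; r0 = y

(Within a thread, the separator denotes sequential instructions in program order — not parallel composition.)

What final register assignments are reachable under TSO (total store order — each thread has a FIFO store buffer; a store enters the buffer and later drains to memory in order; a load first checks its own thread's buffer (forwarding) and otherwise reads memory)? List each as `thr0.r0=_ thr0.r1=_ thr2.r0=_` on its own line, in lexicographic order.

thr0.r0=0 thr0.r1=0 thr2.r0=1
thr0.r0=0 thr0.r1=0 thr2.r0=2
thr0.r0=0 thr0.r1=1 thr2.r0=1
thr0.r0=0 thr0.r1=1 thr2.r0=2
thr0.r0=0 thr0.r1=2 thr2.r0=1
thr0.r0=0 thr0.r1=2 thr2.r0=2
thr0.r0=1 thr0.r1=1 thr2.r0=1
thr0.r0=1 thr0.r1=2 thr2.r0=1
thr0.r0=1 thr0.r1=2 thr2.r0=2

outcome vector order: (thr0.r0,thr0.r1,thr2.r0)
|TSO outcomes| = 9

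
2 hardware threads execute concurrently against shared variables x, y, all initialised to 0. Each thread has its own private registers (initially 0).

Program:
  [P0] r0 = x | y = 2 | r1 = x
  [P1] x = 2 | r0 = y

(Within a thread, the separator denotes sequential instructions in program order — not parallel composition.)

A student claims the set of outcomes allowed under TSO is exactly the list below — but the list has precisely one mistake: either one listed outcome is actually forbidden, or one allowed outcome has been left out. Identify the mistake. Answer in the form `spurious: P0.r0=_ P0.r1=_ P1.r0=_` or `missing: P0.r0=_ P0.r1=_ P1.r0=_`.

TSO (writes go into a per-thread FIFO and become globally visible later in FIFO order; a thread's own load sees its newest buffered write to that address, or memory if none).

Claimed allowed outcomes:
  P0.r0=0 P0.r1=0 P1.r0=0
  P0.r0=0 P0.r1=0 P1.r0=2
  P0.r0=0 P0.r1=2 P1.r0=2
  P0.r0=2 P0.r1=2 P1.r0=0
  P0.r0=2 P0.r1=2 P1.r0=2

outcome vector order: (P0.r0,P0.r1,P1.r0)
TSO: 6 outcomes — {<0 0 0>, <0 0 2>, <0 2 0>, <0 2 2>, <2 2 0>, <2 2 2>}
TSO∖claimed = {<0 2 0>}

missing: P0.r0=0 P0.r1=2 P1.r0=0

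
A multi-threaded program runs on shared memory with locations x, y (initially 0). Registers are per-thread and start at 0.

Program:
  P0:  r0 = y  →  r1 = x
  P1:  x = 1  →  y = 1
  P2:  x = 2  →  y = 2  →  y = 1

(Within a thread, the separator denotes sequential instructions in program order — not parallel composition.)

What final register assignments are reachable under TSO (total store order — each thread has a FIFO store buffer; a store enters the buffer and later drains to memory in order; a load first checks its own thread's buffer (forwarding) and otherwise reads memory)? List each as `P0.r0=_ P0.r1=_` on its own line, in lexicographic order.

outcome vector order: (P0.r0,P0.r1)
|TSO outcomes| = 7

P0.r0=0 P0.r1=0
P0.r0=0 P0.r1=1
P0.r0=0 P0.r1=2
P0.r0=1 P0.r1=1
P0.r0=1 P0.r1=2
P0.r0=2 P0.r1=1
P0.r0=2 P0.r1=2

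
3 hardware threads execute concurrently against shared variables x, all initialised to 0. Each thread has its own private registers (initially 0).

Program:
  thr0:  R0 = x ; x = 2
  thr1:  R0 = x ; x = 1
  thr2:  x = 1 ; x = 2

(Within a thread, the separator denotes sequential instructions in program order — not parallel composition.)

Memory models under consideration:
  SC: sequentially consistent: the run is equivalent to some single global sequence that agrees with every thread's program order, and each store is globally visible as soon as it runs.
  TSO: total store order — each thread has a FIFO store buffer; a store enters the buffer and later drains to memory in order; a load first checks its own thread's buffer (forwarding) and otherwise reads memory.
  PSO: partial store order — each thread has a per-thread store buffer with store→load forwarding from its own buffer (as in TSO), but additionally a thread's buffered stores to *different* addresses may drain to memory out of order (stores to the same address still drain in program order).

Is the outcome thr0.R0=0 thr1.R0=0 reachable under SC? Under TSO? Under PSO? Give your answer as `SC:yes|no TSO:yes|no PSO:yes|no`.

outcome vector order: (thr0.R0,thr1.R0)
under SC → 0/0; 0/1; 0/2; 1/0; 1/1; 1/2; 2/0; 2/1; 2/2
under TSO → 0/0; 0/1; 0/2; 1/0; 1/1; 1/2; 2/0; 2/1; 2/2
under PSO → 0/0; 0/1; 0/2; 1/0; 1/1; 1/2; 2/0; 2/1; 2/2
target 0/0 ∈ {SC,TSO,PSO}

SC:yes TSO:yes PSO:yes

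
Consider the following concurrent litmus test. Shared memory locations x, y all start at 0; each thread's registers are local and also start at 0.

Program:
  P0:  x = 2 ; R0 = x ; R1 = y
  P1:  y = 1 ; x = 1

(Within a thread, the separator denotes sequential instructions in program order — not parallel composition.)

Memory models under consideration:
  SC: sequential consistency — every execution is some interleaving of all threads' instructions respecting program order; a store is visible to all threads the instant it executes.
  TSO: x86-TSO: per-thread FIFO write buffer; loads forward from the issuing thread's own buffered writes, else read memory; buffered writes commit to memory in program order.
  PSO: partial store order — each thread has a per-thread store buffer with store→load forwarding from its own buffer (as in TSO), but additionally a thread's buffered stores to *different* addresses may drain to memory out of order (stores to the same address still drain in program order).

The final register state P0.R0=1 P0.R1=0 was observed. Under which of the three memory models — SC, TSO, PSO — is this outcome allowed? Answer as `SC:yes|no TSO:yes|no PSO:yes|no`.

outcome vector order: (P0.R0,P0.R1)
under SC → <1 1>; <2 0>; <2 1>
under TSO → <1 1>; <2 0>; <2 1>
under PSO → <1 0>; <1 1>; <2 0>; <2 1>
target <1 0> ∈ {PSO}

SC:no TSO:no PSO:yes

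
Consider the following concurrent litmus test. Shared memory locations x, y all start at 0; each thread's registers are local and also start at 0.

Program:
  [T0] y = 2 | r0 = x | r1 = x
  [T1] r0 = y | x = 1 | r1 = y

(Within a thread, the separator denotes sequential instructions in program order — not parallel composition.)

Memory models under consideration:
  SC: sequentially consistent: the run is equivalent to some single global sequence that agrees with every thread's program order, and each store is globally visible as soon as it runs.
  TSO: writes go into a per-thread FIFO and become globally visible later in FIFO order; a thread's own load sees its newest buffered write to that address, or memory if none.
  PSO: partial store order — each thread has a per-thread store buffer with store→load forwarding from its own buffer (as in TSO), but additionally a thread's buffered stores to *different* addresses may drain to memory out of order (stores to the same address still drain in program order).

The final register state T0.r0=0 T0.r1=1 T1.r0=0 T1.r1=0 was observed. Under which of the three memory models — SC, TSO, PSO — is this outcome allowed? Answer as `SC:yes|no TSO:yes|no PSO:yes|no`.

SC:no TSO:yes PSO:yes

outcome vector order: (T0.r0,T0.r1,T1.r0,T1.r1)
SC: 7 outcomes — {(0,0,0,2); (0,0,2,2); (0,1,0,2); (0,1,2,2); (1,1,0,0); (1,1,0,2); (1,1,2,2)}
TSO: 9 outcomes — {(0,0,0,0); (0,0,0,2); (0,0,2,2); (0,1,0,0); (0,1,0,2); (0,1,2,2); (1,1,0,0); (1,1,0,2); (1,1,2,2)}
PSO: 9 outcomes — {(0,0,0,0); (0,0,0,2); (0,0,2,2); (0,1,0,0); (0,1,0,2); (0,1,2,2); (1,1,0,0); (1,1,0,2); (1,1,2,2)}
target (0,1,0,0) ∈ {TSO,PSO}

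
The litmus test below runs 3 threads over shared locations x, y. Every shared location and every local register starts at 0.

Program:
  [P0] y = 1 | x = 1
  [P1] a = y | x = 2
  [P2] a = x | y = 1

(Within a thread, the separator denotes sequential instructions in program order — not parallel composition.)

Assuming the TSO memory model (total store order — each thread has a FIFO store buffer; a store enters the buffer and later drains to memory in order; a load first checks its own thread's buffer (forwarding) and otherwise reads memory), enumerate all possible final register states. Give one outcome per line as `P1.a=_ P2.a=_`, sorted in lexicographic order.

P1.a=0 P2.a=0
P1.a=0 P2.a=1
P1.a=0 P2.a=2
P1.a=1 P2.a=0
P1.a=1 P2.a=1
P1.a=1 P2.a=2

outcome vector order: (P1.a,P2.a)
|TSO outcomes| = 6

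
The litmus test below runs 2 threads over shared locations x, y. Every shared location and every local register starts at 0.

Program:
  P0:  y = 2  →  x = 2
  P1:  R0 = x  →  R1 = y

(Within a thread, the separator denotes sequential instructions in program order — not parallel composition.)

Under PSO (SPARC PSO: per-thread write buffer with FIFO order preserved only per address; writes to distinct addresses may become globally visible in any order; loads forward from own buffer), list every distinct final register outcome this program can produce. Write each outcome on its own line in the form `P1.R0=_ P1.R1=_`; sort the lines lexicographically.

P1.R0=0 P1.R1=0
P1.R0=0 P1.R1=2
P1.R0=2 P1.R1=0
P1.R0=2 P1.R1=2

outcome vector order: (P1.R0,P1.R1)
|PSO outcomes| = 4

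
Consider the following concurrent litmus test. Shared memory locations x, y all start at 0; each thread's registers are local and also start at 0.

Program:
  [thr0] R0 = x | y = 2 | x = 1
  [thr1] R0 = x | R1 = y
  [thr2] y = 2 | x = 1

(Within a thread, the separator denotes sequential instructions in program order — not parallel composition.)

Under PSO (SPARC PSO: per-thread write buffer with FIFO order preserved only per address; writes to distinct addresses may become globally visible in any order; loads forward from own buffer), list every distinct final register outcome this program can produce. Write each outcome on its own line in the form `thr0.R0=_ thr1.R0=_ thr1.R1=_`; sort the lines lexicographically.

thr0.R0=0 thr1.R0=0 thr1.R1=0
thr0.R0=0 thr1.R0=0 thr1.R1=2
thr0.R0=0 thr1.R0=1 thr1.R1=0
thr0.R0=0 thr1.R0=1 thr1.R1=2
thr0.R0=1 thr1.R0=0 thr1.R1=0
thr0.R0=1 thr1.R0=0 thr1.R1=2
thr0.R0=1 thr1.R0=1 thr1.R1=0
thr0.R0=1 thr1.R0=1 thr1.R1=2

outcome vector order: (thr0.R0,thr1.R0,thr1.R1)
|PSO outcomes| = 8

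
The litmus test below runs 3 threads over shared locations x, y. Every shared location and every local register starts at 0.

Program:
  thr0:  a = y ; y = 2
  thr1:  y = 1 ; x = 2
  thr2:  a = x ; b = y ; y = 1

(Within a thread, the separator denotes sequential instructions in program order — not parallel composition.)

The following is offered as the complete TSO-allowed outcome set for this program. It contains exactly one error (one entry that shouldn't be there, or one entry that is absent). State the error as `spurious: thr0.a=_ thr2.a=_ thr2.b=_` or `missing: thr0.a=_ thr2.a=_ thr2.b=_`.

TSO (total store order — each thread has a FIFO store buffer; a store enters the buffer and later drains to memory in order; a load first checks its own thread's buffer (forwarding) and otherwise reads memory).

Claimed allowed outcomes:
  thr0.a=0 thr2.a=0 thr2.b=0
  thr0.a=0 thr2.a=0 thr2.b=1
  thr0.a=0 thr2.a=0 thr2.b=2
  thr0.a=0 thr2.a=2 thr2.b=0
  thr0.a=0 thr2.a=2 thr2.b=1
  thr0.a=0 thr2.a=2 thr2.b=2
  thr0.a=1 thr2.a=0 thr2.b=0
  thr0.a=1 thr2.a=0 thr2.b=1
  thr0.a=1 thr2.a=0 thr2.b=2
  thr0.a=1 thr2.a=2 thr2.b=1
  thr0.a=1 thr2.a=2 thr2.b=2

spurious: thr0.a=0 thr2.a=2 thr2.b=0

outcome vector order: (thr0.a,thr2.a,thr2.b)
TSO: 10 outcomes — {000; 001; 002; 021; 022; 100; 101; 102; 121; 122}
claimed∖TSO = {020}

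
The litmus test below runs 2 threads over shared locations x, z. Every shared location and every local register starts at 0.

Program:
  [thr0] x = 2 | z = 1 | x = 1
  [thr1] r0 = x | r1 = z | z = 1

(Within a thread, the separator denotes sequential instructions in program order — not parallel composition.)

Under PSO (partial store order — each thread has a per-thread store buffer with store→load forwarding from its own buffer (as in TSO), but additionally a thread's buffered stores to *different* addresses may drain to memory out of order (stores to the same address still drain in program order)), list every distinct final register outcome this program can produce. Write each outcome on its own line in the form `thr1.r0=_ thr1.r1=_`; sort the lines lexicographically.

thr1.r0=0 thr1.r1=0
thr1.r0=0 thr1.r1=1
thr1.r0=1 thr1.r1=0
thr1.r0=1 thr1.r1=1
thr1.r0=2 thr1.r1=0
thr1.r0=2 thr1.r1=1

outcome vector order: (thr1.r0,thr1.r1)
|PSO outcomes| = 6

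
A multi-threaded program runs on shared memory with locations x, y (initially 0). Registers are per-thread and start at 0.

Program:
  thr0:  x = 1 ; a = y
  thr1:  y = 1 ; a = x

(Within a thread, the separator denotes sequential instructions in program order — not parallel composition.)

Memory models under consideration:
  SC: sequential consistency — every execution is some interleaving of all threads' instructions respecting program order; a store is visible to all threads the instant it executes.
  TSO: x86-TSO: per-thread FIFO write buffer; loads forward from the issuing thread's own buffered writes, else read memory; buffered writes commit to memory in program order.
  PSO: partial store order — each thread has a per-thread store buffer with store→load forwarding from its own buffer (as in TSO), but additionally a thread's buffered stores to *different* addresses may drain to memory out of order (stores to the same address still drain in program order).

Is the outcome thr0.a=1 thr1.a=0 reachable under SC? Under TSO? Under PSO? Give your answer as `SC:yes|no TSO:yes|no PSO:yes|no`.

outcome vector order: (thr0.a,thr1.a)
[SC] allowed = {<0 1>; <1 0>; <1 1>}
[TSO] allowed = {<0 0>; <0 1>; <1 0>; <1 1>}
[PSO] allowed = {<0 0>; <0 1>; <1 0>; <1 1>}
target <1 0> ∈ {SC,TSO,PSO}

SC:yes TSO:yes PSO:yes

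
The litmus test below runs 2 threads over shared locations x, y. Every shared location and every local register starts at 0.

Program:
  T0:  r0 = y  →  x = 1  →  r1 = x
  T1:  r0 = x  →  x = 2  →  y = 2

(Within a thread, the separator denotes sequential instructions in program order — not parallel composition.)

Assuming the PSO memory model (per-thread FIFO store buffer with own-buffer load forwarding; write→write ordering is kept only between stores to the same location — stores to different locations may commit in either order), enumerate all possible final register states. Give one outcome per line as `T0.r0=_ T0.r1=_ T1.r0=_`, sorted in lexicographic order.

T0.r0=0 T0.r1=1 T1.r0=0
T0.r0=0 T0.r1=1 T1.r0=1
T0.r0=0 T0.r1=2 T1.r0=0
T0.r0=0 T0.r1=2 T1.r0=1
T0.r0=2 T0.r1=1 T1.r0=0
T0.r0=2 T0.r1=2 T1.r0=0

outcome vector order: (T0.r0,T0.r1,T1.r0)
|PSO outcomes| = 6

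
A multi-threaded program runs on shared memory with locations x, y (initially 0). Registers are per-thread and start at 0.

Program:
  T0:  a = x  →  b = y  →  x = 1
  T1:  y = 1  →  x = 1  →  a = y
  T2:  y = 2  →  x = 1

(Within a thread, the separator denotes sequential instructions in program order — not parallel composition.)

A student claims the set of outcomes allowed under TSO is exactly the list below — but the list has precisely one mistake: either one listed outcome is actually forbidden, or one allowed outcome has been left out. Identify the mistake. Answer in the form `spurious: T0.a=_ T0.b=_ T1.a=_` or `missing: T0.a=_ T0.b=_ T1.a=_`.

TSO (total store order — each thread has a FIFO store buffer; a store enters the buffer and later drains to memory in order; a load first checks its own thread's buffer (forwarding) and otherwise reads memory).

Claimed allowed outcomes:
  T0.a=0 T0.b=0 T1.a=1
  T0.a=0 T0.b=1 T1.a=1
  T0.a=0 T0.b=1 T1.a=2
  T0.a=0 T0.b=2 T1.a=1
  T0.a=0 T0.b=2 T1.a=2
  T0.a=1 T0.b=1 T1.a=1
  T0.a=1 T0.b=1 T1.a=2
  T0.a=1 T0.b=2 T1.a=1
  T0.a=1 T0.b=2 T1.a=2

missing: T0.a=0 T0.b=0 T1.a=2

outcome vector order: (T0.a,T0.b,T1.a)
[TSO] allowed = {001, 002, 011, 012, 021, 022, 111, 112, 121, 122}
TSO∖claimed = {002}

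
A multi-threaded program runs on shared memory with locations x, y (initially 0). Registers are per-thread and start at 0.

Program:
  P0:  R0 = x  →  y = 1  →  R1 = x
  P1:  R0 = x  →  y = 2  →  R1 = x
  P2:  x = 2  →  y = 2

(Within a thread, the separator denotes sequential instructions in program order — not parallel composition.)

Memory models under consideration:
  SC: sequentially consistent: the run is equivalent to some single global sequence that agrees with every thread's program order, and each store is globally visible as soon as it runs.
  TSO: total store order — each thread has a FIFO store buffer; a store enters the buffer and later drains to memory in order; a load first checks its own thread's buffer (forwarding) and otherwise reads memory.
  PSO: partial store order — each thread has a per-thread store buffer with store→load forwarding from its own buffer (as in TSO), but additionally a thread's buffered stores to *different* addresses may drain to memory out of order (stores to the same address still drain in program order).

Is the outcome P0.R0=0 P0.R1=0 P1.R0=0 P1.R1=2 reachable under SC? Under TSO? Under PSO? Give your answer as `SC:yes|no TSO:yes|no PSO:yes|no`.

outcome vector order: (P0.R0,P0.R1,P1.R0,P1.R1)
[SC] allowed = {0000 0002 0022 0200 0202 0222 2200 2202 2222}
[TSO] allowed = {0000 0002 0022 0200 0202 0222 2200 2202 2222}
[PSO] allowed = {0000 0002 0022 0200 0202 0222 2200 2202 2222}
target 0002 ∈ {SC,TSO,PSO}

SC:yes TSO:yes PSO:yes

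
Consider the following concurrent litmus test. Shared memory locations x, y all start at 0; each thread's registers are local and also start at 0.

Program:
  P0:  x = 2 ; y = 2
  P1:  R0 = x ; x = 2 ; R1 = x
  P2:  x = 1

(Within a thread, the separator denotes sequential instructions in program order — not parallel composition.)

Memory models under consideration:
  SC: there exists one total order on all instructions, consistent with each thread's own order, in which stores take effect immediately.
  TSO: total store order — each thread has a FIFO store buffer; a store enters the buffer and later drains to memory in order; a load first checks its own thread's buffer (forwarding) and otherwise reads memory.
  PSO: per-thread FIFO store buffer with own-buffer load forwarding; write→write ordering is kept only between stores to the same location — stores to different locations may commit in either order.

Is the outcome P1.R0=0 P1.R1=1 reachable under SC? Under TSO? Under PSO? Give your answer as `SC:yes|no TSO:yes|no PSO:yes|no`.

outcome vector order: (P1.R0,P1.R1)
under SC → (0,1), (0,2), (1,2), (2,1), (2,2)
under TSO → (0,1), (0,2), (1,2), (2,1), (2,2)
under PSO → (0,1), (0,2), (1,2), (2,1), (2,2)
target (0,1) ∈ {SC,TSO,PSO}

SC:yes TSO:yes PSO:yes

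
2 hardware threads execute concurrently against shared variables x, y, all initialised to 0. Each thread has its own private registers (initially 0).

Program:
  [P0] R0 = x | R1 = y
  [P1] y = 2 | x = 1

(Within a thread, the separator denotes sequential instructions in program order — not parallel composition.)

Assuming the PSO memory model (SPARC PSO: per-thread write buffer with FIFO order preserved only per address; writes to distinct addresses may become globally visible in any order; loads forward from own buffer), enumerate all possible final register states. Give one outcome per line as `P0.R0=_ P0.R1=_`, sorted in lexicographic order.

outcome vector order: (P0.R0,P0.R1)
|PSO outcomes| = 4

P0.R0=0 P0.R1=0
P0.R0=0 P0.R1=2
P0.R0=1 P0.R1=0
P0.R0=1 P0.R1=2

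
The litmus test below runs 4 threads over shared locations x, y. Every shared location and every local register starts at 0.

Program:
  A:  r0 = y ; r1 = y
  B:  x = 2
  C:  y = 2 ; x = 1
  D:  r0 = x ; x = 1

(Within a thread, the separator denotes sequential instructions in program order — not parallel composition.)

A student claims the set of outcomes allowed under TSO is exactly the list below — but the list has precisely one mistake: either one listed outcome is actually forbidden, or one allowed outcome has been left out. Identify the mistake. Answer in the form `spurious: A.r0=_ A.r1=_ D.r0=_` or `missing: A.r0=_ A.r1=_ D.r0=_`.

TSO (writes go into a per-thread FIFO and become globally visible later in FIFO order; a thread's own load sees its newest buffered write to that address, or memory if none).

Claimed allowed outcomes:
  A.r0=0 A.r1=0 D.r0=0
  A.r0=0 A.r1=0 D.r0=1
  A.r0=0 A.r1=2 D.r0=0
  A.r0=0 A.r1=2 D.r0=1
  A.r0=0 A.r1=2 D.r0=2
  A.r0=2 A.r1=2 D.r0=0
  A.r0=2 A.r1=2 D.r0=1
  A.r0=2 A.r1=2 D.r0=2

outcome vector order: (A.r0,A.r1,D.r0)
TSO (9): (0,0,0), (0,0,1), (0,0,2), (0,2,0), (0,2,1), (0,2,2), (2,2,0), (2,2,1), (2,2,2)
TSO∖claimed = {(0,0,2)}

missing: A.r0=0 A.r1=0 D.r0=2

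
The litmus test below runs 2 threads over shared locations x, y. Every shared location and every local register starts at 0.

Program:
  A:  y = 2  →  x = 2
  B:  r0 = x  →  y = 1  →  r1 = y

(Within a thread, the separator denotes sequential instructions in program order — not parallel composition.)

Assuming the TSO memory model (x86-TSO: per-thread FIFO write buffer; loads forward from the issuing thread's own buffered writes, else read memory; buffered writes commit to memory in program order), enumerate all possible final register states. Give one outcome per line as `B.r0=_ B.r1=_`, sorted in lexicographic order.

outcome vector order: (B.r0,B.r1)
|TSO outcomes| = 3

B.r0=0 B.r1=1
B.r0=0 B.r1=2
B.r0=2 B.r1=1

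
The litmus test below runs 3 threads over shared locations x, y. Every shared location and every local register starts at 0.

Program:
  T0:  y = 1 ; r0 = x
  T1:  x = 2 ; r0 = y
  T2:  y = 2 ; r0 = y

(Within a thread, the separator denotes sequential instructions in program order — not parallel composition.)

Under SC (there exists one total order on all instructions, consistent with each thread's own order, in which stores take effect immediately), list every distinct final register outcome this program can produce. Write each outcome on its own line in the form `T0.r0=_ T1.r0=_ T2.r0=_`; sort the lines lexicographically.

outcome vector order: (T0.r0,T1.r0,T2.r0)
|SC outcomes| = 9

T0.r0=0 T1.r0=1 T2.r0=1
T0.r0=0 T1.r0=1 T2.r0=2
T0.r0=0 T1.r0=2 T2.r0=2
T0.r0=2 T1.r0=0 T2.r0=1
T0.r0=2 T1.r0=0 T2.r0=2
T0.r0=2 T1.r0=1 T2.r0=1
T0.r0=2 T1.r0=1 T2.r0=2
T0.r0=2 T1.r0=2 T2.r0=1
T0.r0=2 T1.r0=2 T2.r0=2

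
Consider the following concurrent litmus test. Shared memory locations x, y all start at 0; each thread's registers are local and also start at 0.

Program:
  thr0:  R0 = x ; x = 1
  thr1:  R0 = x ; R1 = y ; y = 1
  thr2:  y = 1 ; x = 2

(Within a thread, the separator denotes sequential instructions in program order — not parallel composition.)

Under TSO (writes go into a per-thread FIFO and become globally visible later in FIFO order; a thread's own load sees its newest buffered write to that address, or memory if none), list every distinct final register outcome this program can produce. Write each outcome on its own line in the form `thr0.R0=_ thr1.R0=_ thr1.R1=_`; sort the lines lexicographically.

outcome vector order: (thr0.R0,thr1.R0,thr1.R1)
|TSO outcomes| = 9

thr0.R0=0 thr1.R0=0 thr1.R1=0
thr0.R0=0 thr1.R0=0 thr1.R1=1
thr0.R0=0 thr1.R0=1 thr1.R1=0
thr0.R0=0 thr1.R0=1 thr1.R1=1
thr0.R0=0 thr1.R0=2 thr1.R1=1
thr0.R0=2 thr1.R0=0 thr1.R1=0
thr0.R0=2 thr1.R0=0 thr1.R1=1
thr0.R0=2 thr1.R0=1 thr1.R1=1
thr0.R0=2 thr1.R0=2 thr1.R1=1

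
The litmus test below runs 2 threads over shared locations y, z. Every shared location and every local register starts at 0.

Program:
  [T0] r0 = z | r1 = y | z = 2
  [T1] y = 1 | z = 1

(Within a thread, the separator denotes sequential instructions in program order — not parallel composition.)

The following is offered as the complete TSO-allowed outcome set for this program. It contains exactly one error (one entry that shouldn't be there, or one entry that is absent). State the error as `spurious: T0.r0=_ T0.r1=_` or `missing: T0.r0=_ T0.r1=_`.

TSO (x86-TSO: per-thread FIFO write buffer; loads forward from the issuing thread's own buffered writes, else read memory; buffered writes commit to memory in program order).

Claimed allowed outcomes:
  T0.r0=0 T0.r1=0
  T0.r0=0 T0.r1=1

missing: T0.r0=1 T0.r1=1

outcome vector order: (T0.r0,T0.r1)
TSO (3): 00, 01, 11
TSO∖claimed = {11}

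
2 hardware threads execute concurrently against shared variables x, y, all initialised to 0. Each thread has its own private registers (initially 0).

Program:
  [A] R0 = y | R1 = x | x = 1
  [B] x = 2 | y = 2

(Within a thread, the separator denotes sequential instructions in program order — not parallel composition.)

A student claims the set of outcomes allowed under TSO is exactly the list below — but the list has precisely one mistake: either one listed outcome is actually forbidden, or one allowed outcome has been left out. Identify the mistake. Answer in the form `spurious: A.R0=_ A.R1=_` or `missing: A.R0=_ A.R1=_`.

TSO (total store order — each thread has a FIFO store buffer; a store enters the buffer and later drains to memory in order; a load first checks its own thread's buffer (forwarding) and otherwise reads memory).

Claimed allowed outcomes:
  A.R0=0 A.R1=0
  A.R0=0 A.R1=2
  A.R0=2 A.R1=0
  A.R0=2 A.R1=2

spurious: A.R0=2 A.R1=0

outcome vector order: (A.R0,A.R1)
TSO: 3 outcomes — {(0,0); (0,2); (2,2)}
claimed∖TSO = {(2,0)}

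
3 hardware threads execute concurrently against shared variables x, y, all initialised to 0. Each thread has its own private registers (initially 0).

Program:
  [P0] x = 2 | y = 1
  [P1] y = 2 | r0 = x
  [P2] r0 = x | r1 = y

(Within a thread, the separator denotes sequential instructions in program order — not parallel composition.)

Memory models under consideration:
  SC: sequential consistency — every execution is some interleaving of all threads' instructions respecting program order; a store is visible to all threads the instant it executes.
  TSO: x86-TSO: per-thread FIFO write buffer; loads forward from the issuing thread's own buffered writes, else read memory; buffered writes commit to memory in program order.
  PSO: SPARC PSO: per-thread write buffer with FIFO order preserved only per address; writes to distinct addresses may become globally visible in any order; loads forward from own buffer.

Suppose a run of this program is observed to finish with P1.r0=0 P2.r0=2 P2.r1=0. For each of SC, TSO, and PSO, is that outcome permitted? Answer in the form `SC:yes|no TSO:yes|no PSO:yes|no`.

outcome vector order: (P1.r0,P2.r0,P2.r1)
[SC] allowed = {(0,0,0); (0,0,1); (0,0,2); (0,2,1); (0,2,2); (2,0,0); (2,0,1); (2,0,2); (2,2,0); (2,2,1); (2,2,2)}
[TSO] allowed = {(0,0,0); (0,0,1); (0,0,2); (0,2,0); (0,2,1); (0,2,2); (2,0,0); (2,0,1); (2,0,2); (2,2,0); (2,2,1); (2,2,2)}
[PSO] allowed = {(0,0,0); (0,0,1); (0,0,2); (0,2,0); (0,2,1); (0,2,2); (2,0,0); (2,0,1); (2,0,2); (2,2,0); (2,2,1); (2,2,2)}
target (0,2,0) ∈ {TSO,PSO}

SC:no TSO:yes PSO:yes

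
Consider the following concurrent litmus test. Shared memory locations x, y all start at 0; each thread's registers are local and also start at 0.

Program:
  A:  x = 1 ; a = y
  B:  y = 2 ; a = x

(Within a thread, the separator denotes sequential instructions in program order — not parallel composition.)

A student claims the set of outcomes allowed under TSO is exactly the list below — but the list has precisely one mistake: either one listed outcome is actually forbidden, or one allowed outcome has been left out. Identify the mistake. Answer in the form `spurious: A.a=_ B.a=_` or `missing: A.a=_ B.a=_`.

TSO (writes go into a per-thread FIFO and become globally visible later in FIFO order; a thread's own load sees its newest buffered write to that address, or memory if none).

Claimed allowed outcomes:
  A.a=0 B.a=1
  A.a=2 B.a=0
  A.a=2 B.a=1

outcome vector order: (A.a,B.a)
TSO (4): 00, 01, 20, 21
TSO∖claimed = {00}

missing: A.a=0 B.a=0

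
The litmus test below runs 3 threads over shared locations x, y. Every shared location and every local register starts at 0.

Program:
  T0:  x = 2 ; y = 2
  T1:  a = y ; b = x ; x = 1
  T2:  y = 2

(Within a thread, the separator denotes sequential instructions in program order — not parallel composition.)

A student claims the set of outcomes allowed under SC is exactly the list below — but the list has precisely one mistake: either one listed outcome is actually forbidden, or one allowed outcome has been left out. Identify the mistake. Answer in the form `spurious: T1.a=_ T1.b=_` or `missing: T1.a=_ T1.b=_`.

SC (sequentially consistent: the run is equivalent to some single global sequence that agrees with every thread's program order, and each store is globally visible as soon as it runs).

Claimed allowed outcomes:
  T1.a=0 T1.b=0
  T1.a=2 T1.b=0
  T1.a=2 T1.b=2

missing: T1.a=0 T1.b=2

outcome vector order: (T1.a,T1.b)
[SC] allowed = {(0,0), (0,2), (2,0), (2,2)}
SC∖claimed = {(0,2)}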